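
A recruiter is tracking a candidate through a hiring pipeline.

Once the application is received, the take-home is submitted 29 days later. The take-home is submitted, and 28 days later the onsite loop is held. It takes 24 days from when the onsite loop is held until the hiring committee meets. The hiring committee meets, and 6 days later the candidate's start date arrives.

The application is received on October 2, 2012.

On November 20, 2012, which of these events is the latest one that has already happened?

The take-home is submitted

The application is received: Oct 2, 2012.
The take-home is submitted: Oct 2, 2012 + 29 days = Oct 31, 2012.
The onsite loop is held: Oct 31, 2012 + 28 days = Nov 28, 2012.
The hiring committee meets: Nov 28, 2012 + 24 days = Dec 22, 2012.
The candidate's start date arrives: Dec 22, 2012 + 6 days = Dec 28, 2012.
Nov 20, 2012 falls between when the take-home is submitted (Oct 31, 2012) and when the onsite loop is held (Nov 28, 2012).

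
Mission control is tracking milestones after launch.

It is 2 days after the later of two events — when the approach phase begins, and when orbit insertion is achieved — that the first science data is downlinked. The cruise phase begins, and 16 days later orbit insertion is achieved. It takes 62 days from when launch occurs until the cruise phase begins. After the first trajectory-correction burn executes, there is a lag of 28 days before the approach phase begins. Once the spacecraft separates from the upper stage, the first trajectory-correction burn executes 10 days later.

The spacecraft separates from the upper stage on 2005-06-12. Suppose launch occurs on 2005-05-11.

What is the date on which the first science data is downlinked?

2005-07-30

The spacecraft separates from the upper stage: Jun 12, 2005.
The first trajectory-correction burn executes: Jun 12, 2005 + 10 days = Jun 22, 2005.
The approach phase begins: Jun 22, 2005 + 28 days = Jul 20, 2005.
Launch occurs: May 11, 2005.
The cruise phase begins: May 11, 2005 + 62 days = Jul 12, 2005.
Orbit insertion is achieved: Jul 12, 2005 + 16 days = Jul 28, 2005.
Both prerequisites met — the approach phase begins (Jul 20, 2005), orbit insertion is achieved (Jul 28, 2005); the later is Jul 28, 2005.
The first science data is downlinked: Jul 28, 2005 + 2 days = Jul 30, 2005.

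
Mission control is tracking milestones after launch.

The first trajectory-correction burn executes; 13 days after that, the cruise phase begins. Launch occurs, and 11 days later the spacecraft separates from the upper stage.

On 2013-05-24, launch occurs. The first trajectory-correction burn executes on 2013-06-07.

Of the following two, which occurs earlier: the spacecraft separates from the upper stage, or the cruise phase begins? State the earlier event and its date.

Launch occurs: May 24, 2013.
The spacecraft separates from the upper stage: May 24, 2013 + 11 days = Jun 4, 2013.
The first trajectory-correction burn executes: Jun 7, 2013.
The cruise phase begins: Jun 7, 2013 + 13 days = Jun 20, 2013.
Comparing: the spacecraft separates from the upper stage on Jun 4, 2013 vs the cruise phase begins on Jun 20, 2013. Earlier: the spacecraft separates from the upper stage.

The spacecraft separates from the upper stage — 2013-06-04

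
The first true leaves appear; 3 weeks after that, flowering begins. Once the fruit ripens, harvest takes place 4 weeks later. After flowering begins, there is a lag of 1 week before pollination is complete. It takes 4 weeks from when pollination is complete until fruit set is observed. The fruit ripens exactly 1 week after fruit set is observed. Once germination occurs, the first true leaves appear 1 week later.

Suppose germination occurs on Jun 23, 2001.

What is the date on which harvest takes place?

Sep 29, 2001

Germination occurs: Jun 23, 2001.
The first true leaves appear: Jun 23, 2001 + 1 week = Jun 30, 2001.
Flowering begins: Jun 30, 2001 + 3 weeks = Jul 21, 2001.
Pollination is complete: Jul 21, 2001 + 1 week = Jul 28, 2001.
Fruit set is observed: Jul 28, 2001 + 4 weeks = Aug 25, 2001.
The fruit ripens: Aug 25, 2001 + 1 week = Sep 1, 2001.
Harvest takes place: Sep 1, 2001 + 4 weeks = Sep 29, 2001.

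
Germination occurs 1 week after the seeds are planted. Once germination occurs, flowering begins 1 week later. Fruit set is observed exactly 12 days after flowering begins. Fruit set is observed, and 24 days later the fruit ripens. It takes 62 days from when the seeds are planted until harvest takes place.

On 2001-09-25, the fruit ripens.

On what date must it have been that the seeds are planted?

The fruit ripens: Sep 25, 2001.
Fruit set is observed: Sep 25, 2001 − 24 days = Sep 1, 2001.
Flowering begins: Sep 1, 2001 − 12 days = Aug 20, 2001.
Germination occurs: Aug 20, 2001 − 1 week = Aug 13, 2001.
The seeds are planted: Aug 13, 2001 − 1 week = Aug 6, 2001.

2001-08-06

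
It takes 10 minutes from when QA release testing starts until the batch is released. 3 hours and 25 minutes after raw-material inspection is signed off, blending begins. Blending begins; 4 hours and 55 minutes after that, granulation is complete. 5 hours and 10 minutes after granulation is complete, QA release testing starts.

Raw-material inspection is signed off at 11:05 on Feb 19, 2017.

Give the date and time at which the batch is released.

00:45 on Feb 20, 2017

Raw-material inspection is signed off: 11:05 Feb 19, 2017.
Blending begins: 11:05 Feb 19, 2017 + 3h25m = 14:30 Feb 19, 2017.
Granulation is complete: 14:30 Feb 19, 2017 + 4h55m = 19:25 Feb 19, 2017.
QA release testing starts: 19:25 Feb 19, 2017 + 5h10m = 00:35 Feb 20, 2017.
The batch is released: 00:35 Feb 20, 2017 + 10m = 00:45 Feb 20, 2017.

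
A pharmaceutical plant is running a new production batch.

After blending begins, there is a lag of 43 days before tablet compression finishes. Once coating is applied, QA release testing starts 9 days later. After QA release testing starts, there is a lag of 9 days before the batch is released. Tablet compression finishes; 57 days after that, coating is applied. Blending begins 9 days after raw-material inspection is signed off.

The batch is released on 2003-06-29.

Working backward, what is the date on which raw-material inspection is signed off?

The batch is released: Jun 29, 2003.
QA release testing starts: Jun 29, 2003 − 9 days = Jun 20, 2003.
Coating is applied: Jun 20, 2003 − 9 days = Jun 11, 2003.
Tablet compression finishes: Jun 11, 2003 − 57 days = Apr 15, 2003.
Blending begins: Apr 15, 2003 − 43 days = Mar 3, 2003.
Raw-material inspection is signed off: Mar 3, 2003 − 9 days = Feb 22, 2003.

2003-02-22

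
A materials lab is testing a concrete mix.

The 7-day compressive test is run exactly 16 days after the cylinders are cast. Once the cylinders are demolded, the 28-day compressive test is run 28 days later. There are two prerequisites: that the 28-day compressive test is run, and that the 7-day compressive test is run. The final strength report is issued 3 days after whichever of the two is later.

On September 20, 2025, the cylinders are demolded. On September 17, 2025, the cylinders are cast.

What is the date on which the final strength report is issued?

The cylinders are demolded: Sep 20, 2025.
The 28-day compressive test is run: Sep 20, 2025 + 28 days = Oct 18, 2025.
The cylinders are cast: Sep 17, 2025.
The 7-day compressive test is run: Sep 17, 2025 + 16 days = Oct 3, 2025.
Both prerequisites met — the 28-day compressive test is run (Oct 18, 2025), the 7-day compressive test is run (Oct 3, 2025); the later is Oct 18, 2025.
The final strength report is issued: Oct 18, 2025 + 3 days = Oct 21, 2025.

October 21, 2025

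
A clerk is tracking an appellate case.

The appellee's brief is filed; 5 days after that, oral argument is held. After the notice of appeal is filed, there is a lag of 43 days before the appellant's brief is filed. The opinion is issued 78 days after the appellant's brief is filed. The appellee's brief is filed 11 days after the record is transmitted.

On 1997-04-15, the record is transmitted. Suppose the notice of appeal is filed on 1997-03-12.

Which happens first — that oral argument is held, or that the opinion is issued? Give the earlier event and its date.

Oral argument is held — 1997-05-01

The record is transmitted: Apr 15, 1997.
The appellee's brief is filed: Apr 15, 1997 + 11 days = Apr 26, 1997.
Oral argument is held: Apr 26, 1997 + 5 days = May 1, 1997.
The notice of appeal is filed: Mar 12, 1997.
The appellant's brief is filed: Mar 12, 1997 + 43 days = Apr 24, 1997.
The opinion is issued: Apr 24, 1997 + 78 days = Jul 11, 1997.
Comparing: oral argument is held on May 1, 1997 vs the opinion is issued on Jul 11, 1997. Earlier: oral argument is held.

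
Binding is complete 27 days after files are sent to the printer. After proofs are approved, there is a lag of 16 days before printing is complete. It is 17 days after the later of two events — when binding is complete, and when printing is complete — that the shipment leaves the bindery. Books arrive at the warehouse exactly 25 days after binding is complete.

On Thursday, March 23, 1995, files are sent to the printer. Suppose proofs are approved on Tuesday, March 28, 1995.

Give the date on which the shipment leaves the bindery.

Saturday, May 6, 1995

Files are sent to the printer: Mar 23, 1995.
Binding is complete: Mar 23, 1995 + 27 days = Apr 19, 1995.
Proofs are approved: Mar 28, 1995.
Printing is complete: Mar 28, 1995 + 16 days = Apr 13, 1995.
Both prerequisites met — binding is complete (Apr 19, 1995), printing is complete (Apr 13, 1995); the later is Apr 19, 1995.
The shipment leaves the bindery: Apr 19, 1995 + 17 days = May 6, 1995.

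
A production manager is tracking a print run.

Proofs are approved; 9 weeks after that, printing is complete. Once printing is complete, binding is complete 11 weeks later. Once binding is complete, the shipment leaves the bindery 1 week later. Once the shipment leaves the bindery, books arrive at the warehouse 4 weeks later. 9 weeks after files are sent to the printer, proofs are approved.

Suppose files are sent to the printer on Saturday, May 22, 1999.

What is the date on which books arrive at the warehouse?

Files are sent to the printer: May 22, 1999.
Proofs are approved: May 22, 1999 + 9 weeks = Jul 24, 1999.
Printing is complete: Jul 24, 1999 + 9 weeks = Sep 25, 1999.
Binding is complete: Sep 25, 1999 + 11 weeks = Dec 11, 1999.
The shipment leaves the bindery: Dec 11, 1999 + 1 week = Dec 18, 1999.
Books arrive at the warehouse: Dec 18, 1999 + 4 weeks = Jan 15, 2000.

Saturday, January 15, 2000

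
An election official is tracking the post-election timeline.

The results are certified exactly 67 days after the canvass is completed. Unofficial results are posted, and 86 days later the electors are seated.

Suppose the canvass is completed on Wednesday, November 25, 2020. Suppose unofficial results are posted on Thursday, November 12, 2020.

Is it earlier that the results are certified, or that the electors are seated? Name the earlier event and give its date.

The results are certified — Sunday, January 31, 2021

The canvass is completed: Nov 25, 2020.
The results are certified: Nov 25, 2020 + 67 days = Jan 31, 2021.
Unofficial results are posted: Nov 12, 2020.
The electors are seated: Nov 12, 2020 + 86 days = Feb 6, 2021.
Comparing: the results are certified on Jan 31, 2021 vs the electors are seated on Feb 6, 2021. Earlier: the results are certified.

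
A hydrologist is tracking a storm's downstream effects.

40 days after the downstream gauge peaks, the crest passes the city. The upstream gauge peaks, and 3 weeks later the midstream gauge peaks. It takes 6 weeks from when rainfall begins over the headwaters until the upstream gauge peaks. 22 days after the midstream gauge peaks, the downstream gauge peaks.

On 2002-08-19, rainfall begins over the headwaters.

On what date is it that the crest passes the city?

Rainfall begins over the headwaters: Aug 19, 2002.
The upstream gauge peaks: Aug 19, 2002 + 6 weeks = Sep 30, 2002.
The midstream gauge peaks: Sep 30, 2002 + 3 weeks = Oct 21, 2002.
The downstream gauge peaks: Oct 21, 2002 + 22 days = Nov 12, 2002.
The crest passes the city: Nov 12, 2002 + 40 days = Dec 22, 2002.

2002-12-22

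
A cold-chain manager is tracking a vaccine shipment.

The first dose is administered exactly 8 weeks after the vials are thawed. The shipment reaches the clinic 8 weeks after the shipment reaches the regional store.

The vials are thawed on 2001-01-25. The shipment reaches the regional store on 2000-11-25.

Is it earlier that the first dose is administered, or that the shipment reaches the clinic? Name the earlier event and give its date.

The shipment reaches the clinic — 2001-01-20

The vials are thawed: Jan 25, 2001.
The first dose is administered: Jan 25, 2001 + 8 weeks = Mar 22, 2001.
The shipment reaches the regional store: Nov 25, 2000.
The shipment reaches the clinic: Nov 25, 2000 + 8 weeks = Jan 20, 2001.
Comparing: the first dose is administered on Mar 22, 2001 vs the shipment reaches the clinic on Jan 20, 2001. Earlier: the shipment reaches the clinic.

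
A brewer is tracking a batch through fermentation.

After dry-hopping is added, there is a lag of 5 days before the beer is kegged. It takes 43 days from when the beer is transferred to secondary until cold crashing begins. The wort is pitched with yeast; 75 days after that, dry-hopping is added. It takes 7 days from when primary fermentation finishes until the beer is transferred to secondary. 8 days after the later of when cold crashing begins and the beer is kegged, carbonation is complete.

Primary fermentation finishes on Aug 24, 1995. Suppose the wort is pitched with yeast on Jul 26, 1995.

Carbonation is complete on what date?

Oct 22, 1995

Primary fermentation finishes: Aug 24, 1995.
The beer is transferred to secondary: Aug 24, 1995 + 7 days = Aug 31, 1995.
Cold crashing begins: Aug 31, 1995 + 43 days = Oct 13, 1995.
The wort is pitched with yeast: Jul 26, 1995.
Dry-hopping is added: Jul 26, 1995 + 75 days = Oct 9, 1995.
The beer is kegged: Oct 9, 1995 + 5 days = Oct 14, 1995.
Both prerequisites met — cold crashing begins (Oct 13, 1995), the beer is kegged (Oct 14, 1995); the later is Oct 14, 1995.
Carbonation is complete: Oct 14, 1995 + 8 days = Oct 22, 1995.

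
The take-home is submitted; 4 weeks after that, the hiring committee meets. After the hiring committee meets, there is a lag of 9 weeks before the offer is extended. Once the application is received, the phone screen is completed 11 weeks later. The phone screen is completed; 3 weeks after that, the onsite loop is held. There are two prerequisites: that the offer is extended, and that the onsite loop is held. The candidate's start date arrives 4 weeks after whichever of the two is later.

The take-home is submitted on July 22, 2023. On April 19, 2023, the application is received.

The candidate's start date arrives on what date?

The take-home is submitted: Jul 22, 2023.
The hiring committee meets: Jul 22, 2023 + 4 weeks = Aug 19, 2023.
The offer is extended: Aug 19, 2023 + 9 weeks = Oct 21, 2023.
The application is received: Apr 19, 2023.
The phone screen is completed: Apr 19, 2023 + 11 weeks = Jul 5, 2023.
The onsite loop is held: Jul 5, 2023 + 3 weeks = Jul 26, 2023.
Both prerequisites met — the offer is extended (Oct 21, 2023), the onsite loop is held (Jul 26, 2023); the later is Oct 21, 2023.
The candidate's start date arrives: Oct 21, 2023 + 4 weeks = Nov 18, 2023.

November 18, 2023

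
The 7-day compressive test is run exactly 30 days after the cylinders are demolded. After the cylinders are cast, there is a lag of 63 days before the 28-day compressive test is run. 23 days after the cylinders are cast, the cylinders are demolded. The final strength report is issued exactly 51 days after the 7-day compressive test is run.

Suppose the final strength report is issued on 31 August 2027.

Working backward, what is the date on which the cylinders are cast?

19 May 2027

The final strength report is issued: Aug 31, 2027.
The 7-day compressive test is run: Aug 31, 2027 − 51 days = Jul 11, 2027.
The cylinders are demolded: Jul 11, 2027 − 30 days = Jun 11, 2027.
The cylinders are cast: Jun 11, 2027 − 23 days = May 19, 2027.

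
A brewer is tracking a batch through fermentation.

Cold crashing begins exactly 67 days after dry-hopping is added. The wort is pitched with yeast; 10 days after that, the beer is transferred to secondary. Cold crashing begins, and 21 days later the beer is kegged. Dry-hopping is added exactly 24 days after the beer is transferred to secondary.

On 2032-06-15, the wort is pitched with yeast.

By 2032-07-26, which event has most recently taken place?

Dry-hopping is added

The wort is pitched with yeast: Jun 15, 2032.
The beer is transferred to secondary: Jun 15, 2032 + 10 days = Jun 25, 2032.
Dry-hopping is added: Jun 25, 2032 + 24 days = Jul 19, 2032.
Cold crashing begins: Jul 19, 2032 + 67 days = Sep 24, 2032.
The beer is kegged: Sep 24, 2032 + 21 days = Oct 15, 2032.
Jul 26, 2032 falls between when dry-hopping is added (Jul 19, 2032) and when cold crashing begins (Sep 24, 2032).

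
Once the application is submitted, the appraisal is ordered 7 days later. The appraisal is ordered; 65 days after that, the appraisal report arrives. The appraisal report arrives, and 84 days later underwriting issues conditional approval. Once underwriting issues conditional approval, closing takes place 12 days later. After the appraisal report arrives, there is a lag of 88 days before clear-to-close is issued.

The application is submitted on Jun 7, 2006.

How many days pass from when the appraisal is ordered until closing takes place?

161 days

Causal path: the appraisal is ordered → the appraisal report arrives → underwriting issues conditional approval → closing takes place.
Total delay along the path: 65 + 84 + 12 = 161 days.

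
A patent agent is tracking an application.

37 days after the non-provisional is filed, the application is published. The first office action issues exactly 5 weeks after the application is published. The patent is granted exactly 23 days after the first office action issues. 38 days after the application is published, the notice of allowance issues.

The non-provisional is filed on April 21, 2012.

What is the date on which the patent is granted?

July 25, 2012

The non-provisional is filed: Apr 21, 2012.
The application is published: Apr 21, 2012 + 37 days = May 28, 2012.
The first office action issues: May 28, 2012 + 5 weeks = Jul 2, 2012.
The patent is granted: Jul 2, 2012 + 23 days = Jul 25, 2012.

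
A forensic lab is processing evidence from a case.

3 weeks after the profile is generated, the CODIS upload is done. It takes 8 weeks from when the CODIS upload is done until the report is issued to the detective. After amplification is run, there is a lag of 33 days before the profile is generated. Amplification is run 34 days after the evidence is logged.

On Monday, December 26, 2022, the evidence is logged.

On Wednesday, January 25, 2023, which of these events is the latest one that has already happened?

The evidence is logged

The evidence is logged: Dec 26, 2022.
Amplification is run: Dec 26, 2022 + 34 days = Jan 29, 2023.
The profile is generated: Jan 29, 2023 + 33 days = Mar 3, 2023.
The CODIS upload is done: Mar 3, 2023 + 3 weeks = Mar 24, 2023.
The report is issued to the detective: Mar 24, 2023 + 8 weeks = May 19, 2023.
Jan 25, 2023 falls between when the evidence is logged (Dec 26, 2022) and when amplification is run (Jan 29, 2023).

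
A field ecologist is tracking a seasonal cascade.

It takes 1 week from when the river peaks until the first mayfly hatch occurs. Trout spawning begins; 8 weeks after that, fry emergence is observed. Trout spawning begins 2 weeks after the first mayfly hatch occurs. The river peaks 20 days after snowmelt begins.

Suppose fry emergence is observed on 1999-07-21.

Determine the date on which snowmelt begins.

Fry emergence is observed: Jul 21, 1999.
Trout spawning begins: Jul 21, 1999 − 8 weeks = May 26, 1999.
The first mayfly hatch occurs: May 26, 1999 − 2 weeks = May 12, 1999.
The river peaks: May 12, 1999 − 1 week = May 5, 1999.
Snowmelt begins: May 5, 1999 − 20 days = Apr 15, 1999.

1999-04-15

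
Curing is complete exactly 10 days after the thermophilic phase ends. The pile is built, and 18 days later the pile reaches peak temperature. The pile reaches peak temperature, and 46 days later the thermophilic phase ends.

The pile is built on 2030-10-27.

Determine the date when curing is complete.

2031-01-09

The pile is built: Oct 27, 2030.
The pile reaches peak temperature: Oct 27, 2030 + 18 days = Nov 14, 2030.
The thermophilic phase ends: Nov 14, 2030 + 46 days = Dec 30, 2030.
Curing is complete: Dec 30, 2030 + 10 days = Jan 9, 2031.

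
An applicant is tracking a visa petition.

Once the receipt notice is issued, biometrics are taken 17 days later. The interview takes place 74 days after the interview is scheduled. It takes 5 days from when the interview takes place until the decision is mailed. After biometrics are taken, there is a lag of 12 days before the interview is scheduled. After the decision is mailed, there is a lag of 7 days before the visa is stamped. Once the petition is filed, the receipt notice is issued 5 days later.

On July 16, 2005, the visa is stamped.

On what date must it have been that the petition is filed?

The visa is stamped: Jul 16, 2005.
The decision is mailed: Jul 16, 2005 − 7 days = Jul 9, 2005.
The interview takes place: Jul 9, 2005 − 5 days = Jul 4, 2005.
The interview is scheduled: Jul 4, 2005 − 74 days = Apr 21, 2005.
Biometrics are taken: Apr 21, 2005 − 12 days = Apr 9, 2005.
The receipt notice is issued: Apr 9, 2005 − 17 days = Mar 23, 2005.
The petition is filed: Mar 23, 2005 − 5 days = Mar 18, 2005.

March 18, 2005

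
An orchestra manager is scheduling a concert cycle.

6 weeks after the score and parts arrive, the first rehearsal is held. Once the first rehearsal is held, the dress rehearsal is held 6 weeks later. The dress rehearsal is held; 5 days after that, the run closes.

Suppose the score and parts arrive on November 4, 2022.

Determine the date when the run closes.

February 1, 2023

The score and parts arrive: Nov 4, 2022.
The first rehearsal is held: Nov 4, 2022 + 6 weeks = Dec 16, 2022.
The dress rehearsal is held: Dec 16, 2022 + 6 weeks = Jan 27, 2023.
The run closes: Jan 27, 2023 + 5 days = Feb 1, 2023.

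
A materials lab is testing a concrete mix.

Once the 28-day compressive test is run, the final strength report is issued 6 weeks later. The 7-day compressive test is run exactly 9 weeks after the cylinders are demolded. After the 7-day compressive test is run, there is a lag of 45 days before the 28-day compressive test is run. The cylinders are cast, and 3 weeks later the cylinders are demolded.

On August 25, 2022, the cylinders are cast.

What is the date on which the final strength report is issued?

February 12, 2023

The cylinders are cast: Aug 25, 2022.
The cylinders are demolded: Aug 25, 2022 + 3 weeks = Sep 15, 2022.
The 7-day compressive test is run: Sep 15, 2022 + 9 weeks = Nov 17, 2022.
The 28-day compressive test is run: Nov 17, 2022 + 45 days = Jan 1, 2023.
The final strength report is issued: Jan 1, 2023 + 6 weeks = Feb 12, 2023.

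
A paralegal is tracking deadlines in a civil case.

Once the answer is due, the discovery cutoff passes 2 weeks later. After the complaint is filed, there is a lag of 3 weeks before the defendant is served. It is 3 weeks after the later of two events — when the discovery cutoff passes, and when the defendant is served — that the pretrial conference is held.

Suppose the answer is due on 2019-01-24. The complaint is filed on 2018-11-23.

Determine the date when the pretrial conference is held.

The answer is due: Jan 24, 2019.
The discovery cutoff passes: Jan 24, 2019 + 2 weeks = Feb 7, 2019.
The complaint is filed: Nov 23, 2018.
The defendant is served: Nov 23, 2018 + 3 weeks = Dec 14, 2018.
Both prerequisites met — the discovery cutoff passes (Feb 7, 2019), the defendant is served (Dec 14, 2018); the later is Feb 7, 2019.
The pretrial conference is held: Feb 7, 2019 + 3 weeks = Feb 28, 2019.

2019-02-28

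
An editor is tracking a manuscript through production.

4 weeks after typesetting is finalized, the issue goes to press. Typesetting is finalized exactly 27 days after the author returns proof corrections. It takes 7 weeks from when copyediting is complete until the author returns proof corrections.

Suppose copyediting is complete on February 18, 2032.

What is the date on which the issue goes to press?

Copyediting is complete: Feb 18, 2032.
The author returns proof corrections: Feb 18, 2032 + 7 weeks = Apr 7, 2032.
Typesetting is finalized: Apr 7, 2032 + 27 days = May 4, 2032.
The issue goes to press: May 4, 2032 + 4 weeks = Jun 1, 2032.

June 1, 2032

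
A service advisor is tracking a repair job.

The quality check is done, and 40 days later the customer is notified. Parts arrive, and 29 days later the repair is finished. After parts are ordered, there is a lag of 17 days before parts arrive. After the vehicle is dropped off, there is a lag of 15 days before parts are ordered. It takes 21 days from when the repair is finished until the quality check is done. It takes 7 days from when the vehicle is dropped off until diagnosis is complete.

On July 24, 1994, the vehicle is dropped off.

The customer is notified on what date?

The vehicle is dropped off: Jul 24, 1994.
Parts are ordered: Jul 24, 1994 + 15 days = Aug 8, 1994.
Parts arrive: Aug 8, 1994 + 17 days = Aug 25, 1994.
The repair is finished: Aug 25, 1994 + 29 days = Sep 23, 1994.
The quality check is done: Sep 23, 1994 + 21 days = Oct 14, 1994.
The customer is notified: Oct 14, 1994 + 40 days = Nov 23, 1994.

November 23, 1994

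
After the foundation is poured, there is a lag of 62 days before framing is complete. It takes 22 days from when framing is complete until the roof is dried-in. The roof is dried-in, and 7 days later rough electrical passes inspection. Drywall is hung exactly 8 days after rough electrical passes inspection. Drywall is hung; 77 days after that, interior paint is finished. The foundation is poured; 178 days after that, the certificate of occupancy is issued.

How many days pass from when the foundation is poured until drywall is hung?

99 days

Causal path: the foundation is poured → framing is complete → the roof is dried-in → rough electrical passes inspection → drywall is hung.
Total delay along the path: 62 + 22 + 7 + 8 = 99 days.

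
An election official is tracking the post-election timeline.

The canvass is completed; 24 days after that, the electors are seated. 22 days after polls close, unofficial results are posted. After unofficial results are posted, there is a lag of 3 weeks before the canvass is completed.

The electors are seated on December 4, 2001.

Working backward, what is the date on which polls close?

The electors are seated: Dec 4, 2001.
The canvass is completed: Dec 4, 2001 − 24 days = Nov 10, 2001.
Unofficial results are posted: Nov 10, 2001 − 3 weeks = Oct 20, 2001.
Polls close: Oct 20, 2001 − 22 days = Sep 28, 2001.

September 28, 2001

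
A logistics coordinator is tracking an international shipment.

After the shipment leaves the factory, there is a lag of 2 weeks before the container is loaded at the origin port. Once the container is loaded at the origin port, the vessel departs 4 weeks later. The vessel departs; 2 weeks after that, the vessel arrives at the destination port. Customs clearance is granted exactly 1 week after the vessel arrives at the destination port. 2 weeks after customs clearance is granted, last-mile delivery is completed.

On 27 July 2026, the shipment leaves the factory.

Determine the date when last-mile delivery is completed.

The shipment leaves the factory: Jul 27, 2026.
The container is loaded at the origin port: Jul 27, 2026 + 2 weeks = Aug 10, 2026.
The vessel departs: Aug 10, 2026 + 4 weeks = Sep 7, 2026.
The vessel arrives at the destination port: Sep 7, 2026 + 2 weeks = Sep 21, 2026.
Customs clearance is granted: Sep 21, 2026 + 1 week = Sep 28, 2026.
Last-mile delivery is completed: Sep 28, 2026 + 2 weeks = Oct 12, 2026.

12 October 2026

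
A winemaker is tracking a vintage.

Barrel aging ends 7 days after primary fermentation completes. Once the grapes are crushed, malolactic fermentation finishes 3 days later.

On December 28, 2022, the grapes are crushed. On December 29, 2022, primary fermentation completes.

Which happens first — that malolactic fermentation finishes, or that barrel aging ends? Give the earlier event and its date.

The grapes are crushed: Dec 28, 2022.
Malolactic fermentation finishes: Dec 28, 2022 + 3 days = Dec 31, 2022.
Primary fermentation completes: Dec 29, 2022.
Barrel aging ends: Dec 29, 2022 + 7 days = Jan 5, 2023.
Comparing: malolactic fermentation finishes on Dec 31, 2022 vs barrel aging ends on Jan 5, 2023. Earlier: malolactic fermentation finishes.

Malolactic fermentation finishes — December 31, 2022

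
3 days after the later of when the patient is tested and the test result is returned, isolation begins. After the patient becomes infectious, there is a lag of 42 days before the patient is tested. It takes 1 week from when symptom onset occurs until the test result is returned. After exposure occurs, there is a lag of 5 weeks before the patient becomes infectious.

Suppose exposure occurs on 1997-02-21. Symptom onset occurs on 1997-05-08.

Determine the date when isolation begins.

Exposure occurs: Feb 21, 1997.
The patient becomes infectious: Feb 21, 1997 + 5 weeks = Mar 28, 1997.
The patient is tested: Mar 28, 1997 + 42 days = May 9, 1997.
Symptom onset occurs: May 8, 1997.
The test result is returned: May 8, 1997 + 1 week = May 15, 1997.
Both prerequisites met — the patient is tested (May 9, 1997), the test result is returned (May 15, 1997); the later is May 15, 1997.
Isolation begins: May 15, 1997 + 3 days = May 18, 1997.

1997-05-18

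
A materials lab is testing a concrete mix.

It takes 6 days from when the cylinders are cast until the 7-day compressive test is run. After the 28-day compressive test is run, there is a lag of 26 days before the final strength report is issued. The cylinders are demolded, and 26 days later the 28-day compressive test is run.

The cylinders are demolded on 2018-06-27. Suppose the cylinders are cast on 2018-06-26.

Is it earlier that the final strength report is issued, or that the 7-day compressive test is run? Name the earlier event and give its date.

The cylinders are demolded: Jun 27, 2018.
The 28-day compressive test is run: Jun 27, 2018 + 26 days = Jul 23, 2018.
The final strength report is issued: Jul 23, 2018 + 26 days = Aug 18, 2018.
The cylinders are cast: Jun 26, 2018.
The 7-day compressive test is run: Jun 26, 2018 + 6 days = Jul 2, 2018.
Comparing: the final strength report is issued on Aug 18, 2018 vs the 7-day compressive test is run on Jul 2, 2018. Earlier: the 7-day compressive test is run.

The 7-day compressive test is run — 2018-07-02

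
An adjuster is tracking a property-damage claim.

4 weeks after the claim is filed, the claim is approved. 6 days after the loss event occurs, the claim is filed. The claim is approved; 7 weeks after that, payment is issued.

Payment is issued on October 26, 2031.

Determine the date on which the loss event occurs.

August 4, 2031

Payment is issued: Oct 26, 2031.
The claim is approved: Oct 26, 2031 − 7 weeks = Sep 7, 2031.
The claim is filed: Sep 7, 2031 − 4 weeks = Aug 10, 2031.
The loss event occurs: Aug 10, 2031 − 6 days = Aug 4, 2031.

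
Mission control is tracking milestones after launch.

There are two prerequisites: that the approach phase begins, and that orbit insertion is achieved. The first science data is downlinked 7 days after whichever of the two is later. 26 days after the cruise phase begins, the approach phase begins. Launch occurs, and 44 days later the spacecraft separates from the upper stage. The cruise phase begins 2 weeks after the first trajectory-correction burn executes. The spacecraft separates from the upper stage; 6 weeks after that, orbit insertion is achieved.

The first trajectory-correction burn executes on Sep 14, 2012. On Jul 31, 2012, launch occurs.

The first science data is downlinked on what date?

Nov 1, 2012

The first trajectory-correction burn executes: Sep 14, 2012.
The cruise phase begins: Sep 14, 2012 + 2 weeks = Sep 28, 2012.
The approach phase begins: Sep 28, 2012 + 26 days = Oct 24, 2012.
Launch occurs: Jul 31, 2012.
The spacecraft separates from the upper stage: Jul 31, 2012 + 44 days = Sep 13, 2012.
Orbit insertion is achieved: Sep 13, 2012 + 6 weeks = Oct 25, 2012.
Both prerequisites met — the approach phase begins (Oct 24, 2012), orbit insertion is achieved (Oct 25, 2012); the later is Oct 25, 2012.
The first science data is downlinked: Oct 25, 2012 + 7 days = Nov 1, 2012.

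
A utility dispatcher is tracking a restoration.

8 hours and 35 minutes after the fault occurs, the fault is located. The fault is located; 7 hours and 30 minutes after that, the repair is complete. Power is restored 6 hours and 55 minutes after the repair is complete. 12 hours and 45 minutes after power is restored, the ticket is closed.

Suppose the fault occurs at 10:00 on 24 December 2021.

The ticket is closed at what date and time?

The fault occurs: 10:00 Dec 24, 2021.
The fault is located: 10:00 Dec 24, 2021 + 8h35m = 18:35 Dec 24, 2021.
The repair is complete: 18:35 Dec 24, 2021 + 7h30m = 02:05 Dec 25, 2021.
Power is restored: 02:05 Dec 25, 2021 + 6h55m = 09:00 Dec 25, 2021.
The ticket is closed: 09:00 Dec 25, 2021 + 12h45m = 21:45 Dec 25, 2021.

21:45 on 25 December 2021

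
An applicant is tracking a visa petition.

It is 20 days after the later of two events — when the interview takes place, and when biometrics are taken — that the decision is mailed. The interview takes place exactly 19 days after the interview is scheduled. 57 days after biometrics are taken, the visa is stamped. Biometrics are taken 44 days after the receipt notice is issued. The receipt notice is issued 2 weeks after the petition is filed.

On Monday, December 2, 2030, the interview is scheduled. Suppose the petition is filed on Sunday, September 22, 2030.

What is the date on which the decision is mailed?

Friday, January 10, 2031

The interview is scheduled: Dec 2, 2030.
The interview takes place: Dec 2, 2030 + 19 days = Dec 21, 2030.
The petition is filed: Sep 22, 2030.
The receipt notice is issued: Sep 22, 2030 + 2 weeks = Oct 6, 2030.
Biometrics are taken: Oct 6, 2030 + 44 days = Nov 19, 2030.
Both prerequisites met — the interview takes place (Dec 21, 2030), biometrics are taken (Nov 19, 2030); the later is Dec 21, 2030.
The decision is mailed: Dec 21, 2030 + 20 days = Jan 10, 2031.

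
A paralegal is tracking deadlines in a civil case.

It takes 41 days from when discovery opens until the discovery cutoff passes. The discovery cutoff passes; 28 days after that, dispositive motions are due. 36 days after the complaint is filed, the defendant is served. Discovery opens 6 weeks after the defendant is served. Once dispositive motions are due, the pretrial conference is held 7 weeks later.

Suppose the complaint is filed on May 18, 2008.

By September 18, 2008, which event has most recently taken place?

The complaint is filed: May 18, 2008.
The defendant is served: May 18, 2008 + 36 days = Jun 23, 2008.
Discovery opens: Jun 23, 2008 + 6 weeks = Aug 4, 2008.
The discovery cutoff passes: Aug 4, 2008 + 41 days = Sep 14, 2008.
Dispositive motions are due: Sep 14, 2008 + 28 days = Oct 12, 2008.
The pretrial conference is held: Oct 12, 2008 + 7 weeks = Nov 30, 2008.
Sep 18, 2008 falls between when the discovery cutoff passes (Sep 14, 2008) and when dispositive motions are due (Oct 12, 2008).

The discovery cutoff passes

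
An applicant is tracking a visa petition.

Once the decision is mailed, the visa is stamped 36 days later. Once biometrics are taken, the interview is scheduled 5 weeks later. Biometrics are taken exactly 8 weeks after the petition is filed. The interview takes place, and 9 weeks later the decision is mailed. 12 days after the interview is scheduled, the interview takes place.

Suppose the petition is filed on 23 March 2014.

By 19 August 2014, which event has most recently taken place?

The interview takes place

The petition is filed: Mar 23, 2014.
Biometrics are taken: Mar 23, 2014 + 8 weeks = May 18, 2014.
The interview is scheduled: May 18, 2014 + 5 weeks = Jun 22, 2014.
The interview takes place: Jun 22, 2014 + 12 days = Jul 4, 2014.
The decision is mailed: Jul 4, 2014 + 9 weeks = Sep 5, 2014.
The visa is stamped: Sep 5, 2014 + 36 days = Oct 11, 2014.
Aug 19, 2014 falls between when the interview takes place (Jul 4, 2014) and when the decision is mailed (Sep 5, 2014).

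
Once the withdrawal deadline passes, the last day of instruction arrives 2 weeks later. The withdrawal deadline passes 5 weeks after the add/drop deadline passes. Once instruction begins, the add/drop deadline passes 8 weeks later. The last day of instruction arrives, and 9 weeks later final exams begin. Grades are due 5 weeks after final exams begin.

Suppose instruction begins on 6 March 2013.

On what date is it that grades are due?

Instruction begins: Mar 6, 2013.
The add/drop deadline passes: Mar 6, 2013 + 8 weeks = May 1, 2013.
The withdrawal deadline passes: May 1, 2013 + 5 weeks = Jun 5, 2013.
The last day of instruction arrives: Jun 5, 2013 + 2 weeks = Jun 19, 2013.
Final exams begin: Jun 19, 2013 + 9 weeks = Aug 21, 2013.
Grades are due: Aug 21, 2013 + 5 weeks = Sep 25, 2013.

25 September 2013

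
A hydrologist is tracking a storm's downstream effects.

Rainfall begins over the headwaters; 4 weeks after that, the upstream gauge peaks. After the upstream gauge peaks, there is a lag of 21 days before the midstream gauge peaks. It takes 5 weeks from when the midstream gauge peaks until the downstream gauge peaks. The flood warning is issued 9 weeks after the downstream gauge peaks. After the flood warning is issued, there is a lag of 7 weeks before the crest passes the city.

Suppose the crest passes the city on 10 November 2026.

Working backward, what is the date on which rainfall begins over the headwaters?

28 April 2026

The crest passes the city: Nov 10, 2026.
The flood warning is issued: Nov 10, 2026 − 7 weeks = Sep 22, 2026.
The downstream gauge peaks: Sep 22, 2026 − 9 weeks = Jul 21, 2026.
The midstream gauge peaks: Jul 21, 2026 − 5 weeks = Jun 16, 2026.
The upstream gauge peaks: Jun 16, 2026 − 21 days = May 26, 2026.
Rainfall begins over the headwaters: May 26, 2026 − 4 weeks = Apr 28, 2026.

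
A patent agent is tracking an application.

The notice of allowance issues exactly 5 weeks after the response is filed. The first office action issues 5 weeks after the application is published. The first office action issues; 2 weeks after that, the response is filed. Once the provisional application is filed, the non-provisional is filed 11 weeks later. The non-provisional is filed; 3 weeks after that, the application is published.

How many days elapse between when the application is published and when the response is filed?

Causal path: the application is published → the first office action issues → the response is filed.
Total delay along the path: 5 + 2 weeks = 7 weeks = 49 days.

49 days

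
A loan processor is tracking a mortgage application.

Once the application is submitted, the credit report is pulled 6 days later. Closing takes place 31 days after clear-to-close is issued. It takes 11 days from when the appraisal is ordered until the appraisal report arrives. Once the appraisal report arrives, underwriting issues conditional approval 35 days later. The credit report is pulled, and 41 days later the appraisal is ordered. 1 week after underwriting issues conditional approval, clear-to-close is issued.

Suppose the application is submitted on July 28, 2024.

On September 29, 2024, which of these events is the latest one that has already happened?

The application is submitted: Jul 28, 2024.
The credit report is pulled: Jul 28, 2024 + 6 days = Aug 3, 2024.
The appraisal is ordered: Aug 3, 2024 + 41 days = Sep 13, 2024.
The appraisal report arrives: Sep 13, 2024 + 11 days = Sep 24, 2024.
Underwriting issues conditional approval: Sep 24, 2024 + 35 days = Oct 29, 2024.
Clear-to-close is issued: Oct 29, 2024 + 1 week = Nov 5, 2024.
Closing takes place: Nov 5, 2024 + 31 days = Dec 6, 2024.
Sep 29, 2024 falls between when the appraisal report arrives (Sep 24, 2024) and when underwriting issues conditional approval (Oct 29, 2024).

The appraisal report arrives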